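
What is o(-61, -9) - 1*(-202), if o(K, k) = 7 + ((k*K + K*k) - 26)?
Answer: 1281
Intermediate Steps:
o(K, k) = -19 + 2*K*k (o(K, k) = 7 + ((K*k + K*k) - 26) = 7 + (2*K*k - 26) = 7 + (-26 + 2*K*k) = -19 + 2*K*k)
o(-61, -9) - 1*(-202) = (-19 + 2*(-61)*(-9)) - 1*(-202) = (-19 + 1098) + 202 = 1079 + 202 = 1281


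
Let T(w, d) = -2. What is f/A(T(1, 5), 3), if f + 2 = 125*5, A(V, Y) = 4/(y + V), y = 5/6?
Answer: -4361/24 ≈ -181.71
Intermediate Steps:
y = ⅚ (y = 5*(⅙) = ⅚ ≈ 0.83333)
A(V, Y) = 4/(⅚ + V)
f = 623 (f = -2 + 125*5 = -2 + 625 = 623)
f/A(T(1, 5), 3) = 623/((24/(5 + 6*(-2)))) = 623/((24/(5 - 12))) = 623/((24/(-7))) = 623/((24*(-⅐))) = 623/(-24/7) = 623*(-7/24) = -4361/24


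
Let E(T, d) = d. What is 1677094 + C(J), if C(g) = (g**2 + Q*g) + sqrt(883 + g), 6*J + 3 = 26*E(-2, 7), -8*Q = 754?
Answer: 120612401/72 + sqrt(32862)/6 ≈ 1.6752e+6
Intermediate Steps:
Q = -377/4 (Q = -1/8*754 = -377/4 ≈ -94.250)
J = 179/6 (J = -1/2 + (26*7)/6 = -1/2 + (1/6)*182 = -1/2 + 91/3 = 179/6 ≈ 29.833)
C(g) = g**2 + sqrt(883 + g) - 377*g/4 (C(g) = (g**2 - 377*g/4) + sqrt(883 + g) = g**2 + sqrt(883 + g) - 377*g/4)
1677094 + C(J) = 1677094 + ((179/6)**2 + sqrt(883 + 179/6) - 377/4*179/6) = 1677094 + (32041/36 + sqrt(5477/6) - 67483/24) = 1677094 + (32041/36 + sqrt(32862)/6 - 67483/24) = 1677094 + (-138367/72 + sqrt(32862)/6) = 120612401/72 + sqrt(32862)/6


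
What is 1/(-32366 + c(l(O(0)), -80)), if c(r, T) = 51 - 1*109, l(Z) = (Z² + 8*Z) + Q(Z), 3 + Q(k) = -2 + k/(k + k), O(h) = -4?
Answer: -1/32424 ≈ -3.0841e-5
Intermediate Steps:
Q(k) = -9/2 (Q(k) = -3 + (-2 + k/(k + k)) = -3 + (-2 + k/((2*k))) = -3 + (-2 + (1/(2*k))*k) = -3 + (-2 + ½) = -3 - 3/2 = -9/2)
l(Z) = -9/2 + Z² + 8*Z (l(Z) = (Z² + 8*Z) - 9/2 = -9/2 + Z² + 8*Z)
c(r, T) = -58 (c(r, T) = 51 - 109 = -58)
1/(-32366 + c(l(O(0)), -80)) = 1/(-32366 - 58) = 1/(-32424) = -1/32424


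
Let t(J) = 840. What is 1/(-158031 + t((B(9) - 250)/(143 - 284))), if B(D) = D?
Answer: -1/157191 ≈ -6.3617e-6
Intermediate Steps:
1/(-158031 + t((B(9) - 250)/(143 - 284))) = 1/(-158031 + 840) = 1/(-157191) = -1/157191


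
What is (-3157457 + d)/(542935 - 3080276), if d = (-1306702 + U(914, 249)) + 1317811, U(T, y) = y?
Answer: 3146099/2537341 ≈ 1.2399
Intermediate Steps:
d = 11358 (d = (-1306702 + 249) + 1317811 = -1306453 + 1317811 = 11358)
(-3157457 + d)/(542935 - 3080276) = (-3157457 + 11358)/(542935 - 3080276) = -3146099/(-2537341) = -3146099*(-1/2537341) = 3146099/2537341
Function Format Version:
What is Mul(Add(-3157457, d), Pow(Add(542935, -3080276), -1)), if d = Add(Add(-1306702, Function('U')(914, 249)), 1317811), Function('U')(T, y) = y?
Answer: Rational(3146099, 2537341) ≈ 1.2399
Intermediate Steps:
d = 11358 (d = Add(Add(-1306702, 249), 1317811) = Add(-1306453, 1317811) = 11358)
Mul(Add(-3157457, d), Pow(Add(542935, -3080276), -1)) = Mul(Add(-3157457, 11358), Pow(Add(542935, -3080276), -1)) = Mul(-3146099, Pow(-2537341, -1)) = Mul(-3146099, Rational(-1, 2537341)) = Rational(3146099, 2537341)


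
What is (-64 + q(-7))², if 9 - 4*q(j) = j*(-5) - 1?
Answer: 78961/16 ≈ 4935.1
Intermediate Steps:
q(j) = 5/2 + 5*j/4 (q(j) = 9/4 - (j*(-5) - 1)/4 = 9/4 - (-5*j - 1)/4 = 9/4 - (-1 - 5*j)/4 = 9/4 + (¼ + 5*j/4) = 5/2 + 5*j/4)
(-64 + q(-7))² = (-64 + (5/2 + (5/4)*(-7)))² = (-64 + (5/2 - 35/4))² = (-64 - 25/4)² = (-281/4)² = 78961/16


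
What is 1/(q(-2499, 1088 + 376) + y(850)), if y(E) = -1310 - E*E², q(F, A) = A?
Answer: -1/614124846 ≈ -1.6283e-9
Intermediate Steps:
y(E) = -1310 - E³
1/(q(-2499, 1088 + 376) + y(850)) = 1/((1088 + 376) + (-1310 - 1*850³)) = 1/(1464 + (-1310 - 1*614125000)) = 1/(1464 + (-1310 - 614125000)) = 1/(1464 - 614126310) = 1/(-614124846) = -1/614124846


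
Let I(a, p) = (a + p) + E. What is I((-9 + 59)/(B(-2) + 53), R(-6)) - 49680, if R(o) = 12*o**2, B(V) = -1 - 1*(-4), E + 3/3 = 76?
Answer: -1376819/28 ≈ -49172.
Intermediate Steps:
E = 75 (E = -1 + 76 = 75)
B(V) = 3 (B(V) = -1 + 4 = 3)
I(a, p) = 75 + a + p (I(a, p) = (a + p) + 75 = 75 + a + p)
I((-9 + 59)/(B(-2) + 53), R(-6)) - 49680 = (75 + (-9 + 59)/(3 + 53) + 12*(-6)**2) - 49680 = (75 + 50/56 + 12*36) - 49680 = (75 + 50*(1/56) + 432) - 49680 = (75 + 25/28 + 432) - 49680 = 14221/28 - 49680 = -1376819/28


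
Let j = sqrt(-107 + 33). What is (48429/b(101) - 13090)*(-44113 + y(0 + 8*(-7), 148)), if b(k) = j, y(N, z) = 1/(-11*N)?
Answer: 2309756595/4 + 1315990613403*I*sqrt(74)/45584 ≈ 5.7744e+8 + 2.4835e+8*I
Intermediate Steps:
j = I*sqrt(74) (j = sqrt(-74) = I*sqrt(74) ≈ 8.6023*I)
y(N, z) = -1/(11*N)
b(k) = I*sqrt(74)
(48429/b(101) - 13090)*(-44113 + y(0 + 8*(-7), 148)) = (48429/((I*sqrt(74))) - 13090)*(-44113 - 1/(11*(0 + 8*(-7)))) = (48429*(-I*sqrt(74)/74) - 13090)*(-44113 - 1/(11*(0 - 56))) = (-48429*I*sqrt(74)/74 - 13090)*(-44113 - 1/11/(-56)) = (-13090 - 48429*I*sqrt(74)/74)*(-44113 - 1/11*(-1/56)) = (-13090 - 48429*I*sqrt(74)/74)*(-44113 + 1/616) = (-13090 - 48429*I*sqrt(74)/74)*(-27173607/616) = 2309756595/4 + 1315990613403*I*sqrt(74)/45584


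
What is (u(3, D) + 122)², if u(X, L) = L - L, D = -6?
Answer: 14884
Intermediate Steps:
u(X, L) = 0
(u(3, D) + 122)² = (0 + 122)² = 122² = 14884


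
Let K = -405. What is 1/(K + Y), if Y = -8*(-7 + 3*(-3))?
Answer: -1/277 ≈ -0.0036101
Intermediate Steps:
Y = 128 (Y = -8*(-7 - 9) = -8*(-16) = 128)
1/(K + Y) = 1/(-405 + 128) = 1/(-277) = -1/277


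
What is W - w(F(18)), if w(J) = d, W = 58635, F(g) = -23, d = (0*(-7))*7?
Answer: 58635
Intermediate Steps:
d = 0 (d = 0*7 = 0)
w(J) = 0
W - w(F(18)) = 58635 - 1*0 = 58635 + 0 = 58635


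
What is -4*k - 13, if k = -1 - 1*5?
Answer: 11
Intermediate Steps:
k = -6 (k = -1 - 5 = -6)
-4*k - 13 = -4*(-6) - 13 = 24 - 13 = 11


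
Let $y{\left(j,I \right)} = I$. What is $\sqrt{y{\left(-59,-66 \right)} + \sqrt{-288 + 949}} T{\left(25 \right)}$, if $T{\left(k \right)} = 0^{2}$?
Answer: $0$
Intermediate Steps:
$T{\left(k \right)} = 0$
$\sqrt{y{\left(-59,-66 \right)} + \sqrt{-288 + 949}} T{\left(25 \right)} = \sqrt{-66 + \sqrt{-288 + 949}} \cdot 0 = \sqrt{-66 + \sqrt{661}} \cdot 0 = 0$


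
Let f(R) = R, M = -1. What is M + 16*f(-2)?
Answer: -33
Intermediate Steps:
M + 16*f(-2) = -1 + 16*(-2) = -1 - 32 = -33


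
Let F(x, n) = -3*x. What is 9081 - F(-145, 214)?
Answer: 8646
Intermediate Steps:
9081 - F(-145, 214) = 9081 - (-3)*(-145) = 9081 - 1*435 = 9081 - 435 = 8646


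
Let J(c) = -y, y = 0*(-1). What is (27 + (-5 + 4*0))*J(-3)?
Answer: 0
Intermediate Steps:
y = 0
J(c) = 0 (J(c) = -1*0 = 0)
(27 + (-5 + 4*0))*J(-3) = (27 + (-5 + 4*0))*0 = (27 + (-5 + 0))*0 = (27 - 5)*0 = 22*0 = 0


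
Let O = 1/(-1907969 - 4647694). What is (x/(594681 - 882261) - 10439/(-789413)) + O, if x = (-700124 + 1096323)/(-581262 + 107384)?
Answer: 3109352439309310008847/235084971097776171620520 ≈ 0.013227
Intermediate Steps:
x = -396199/473878 (x = 396199/(-473878) = 396199*(-1/473878) = -396199/473878 ≈ -0.83608)
O = -1/6555663 (O = 1/(-6555663) = -1/6555663 ≈ -1.5254e-7)
(x/(594681 - 882261) - 10439/(-789413)) + O = (-396199/(473878*(594681 - 882261)) - 10439/(-789413)) - 1/6555663 = (-396199/473878/(-287580) - 10439*(-1/789413)) - 1/6555663 = (-396199/473878*(-1/287580) + 10439/789413) - 1/6555663 = (396199/136277835240 + 10439/789413) - 1/6555663 = 1422917086711547/107579494750314120 - 1/6555663 = 3109352439309310008847/235084971097776171620520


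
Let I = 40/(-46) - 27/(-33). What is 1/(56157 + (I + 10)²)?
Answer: 64009/3600888702 ≈ 1.7776e-5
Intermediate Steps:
I = -13/253 (I = 40*(-1/46) - 27*(-1/33) = -20/23 + 9/11 = -13/253 ≈ -0.051383)
1/(56157 + (I + 10)²) = 1/(56157 + (-13/253 + 10)²) = 1/(56157 + (2517/253)²) = 1/(56157 + 6335289/64009) = 1/(3600888702/64009) = 64009/3600888702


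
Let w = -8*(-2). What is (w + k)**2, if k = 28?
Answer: 1936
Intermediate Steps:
w = 16
(w + k)**2 = (16 + 28)**2 = 44**2 = 1936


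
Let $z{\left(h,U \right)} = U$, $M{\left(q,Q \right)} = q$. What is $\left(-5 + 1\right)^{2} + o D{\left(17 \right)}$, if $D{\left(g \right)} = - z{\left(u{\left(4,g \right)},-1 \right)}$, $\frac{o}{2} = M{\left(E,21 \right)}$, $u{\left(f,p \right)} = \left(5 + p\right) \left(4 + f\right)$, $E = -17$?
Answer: $-18$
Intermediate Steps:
$u{\left(f,p \right)} = \left(4 + f\right) \left(5 + p\right)$
$o = -34$ ($o = 2 \left(-17\right) = -34$)
$D{\left(g \right)} = 1$ ($D{\left(g \right)} = \left(-1\right) \left(-1\right) = 1$)
$\left(-5 + 1\right)^{2} + o D{\left(17 \right)} = \left(-5 + 1\right)^{2} - 34 = \left(-4\right)^{2} - 34 = 16 - 34 = -18$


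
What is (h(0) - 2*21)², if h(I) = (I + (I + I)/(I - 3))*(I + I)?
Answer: 1764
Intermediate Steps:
h(I) = 2*I*(I + 2*I/(-3 + I)) (h(I) = (I + (2*I)/(-3 + I))*(2*I) = (I + 2*I/(-3 + I))*(2*I) = 2*I*(I + 2*I/(-3 + I)))
(h(0) - 2*21)² = (2*0²*(-1 + 0)/(-3 + 0) - 2*21)² = (2*0*(-1)/(-3) - 42)² = (2*0*(-⅓)*(-1) - 42)² = (0 - 42)² = (-42)² = 1764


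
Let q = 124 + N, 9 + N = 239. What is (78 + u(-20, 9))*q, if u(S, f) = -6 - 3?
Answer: 24426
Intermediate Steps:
N = 230 (N = -9 + 239 = 230)
q = 354 (q = 124 + 230 = 354)
u(S, f) = -9
(78 + u(-20, 9))*q = (78 - 9)*354 = 69*354 = 24426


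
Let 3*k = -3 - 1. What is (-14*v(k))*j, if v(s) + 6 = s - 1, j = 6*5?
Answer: 3500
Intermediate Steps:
k = -4/3 (k = (-3 - 1)/3 = (1/3)*(-4) = -4/3 ≈ -1.3333)
j = 30
v(s) = -7 + s (v(s) = -6 + (s - 1) = -6 + (-1 + s) = -7 + s)
(-14*v(k))*j = -14*(-7 - 4/3)*30 = -14*(-25/3)*30 = (350/3)*30 = 3500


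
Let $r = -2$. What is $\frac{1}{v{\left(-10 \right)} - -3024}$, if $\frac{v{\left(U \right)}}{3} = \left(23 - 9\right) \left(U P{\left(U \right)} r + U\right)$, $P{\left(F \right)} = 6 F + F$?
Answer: $- \frac{1}{56196} \approx -1.7795 \cdot 10^{-5}$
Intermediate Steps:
$P{\left(F \right)} = 7 F$
$v{\left(U \right)} = - 588 U^{2} + 42 U$ ($v{\left(U \right)} = 3 \left(23 - 9\right) \left(U 7 U \left(-2\right) + U\right) = 3 \cdot 14 \left(7 U^{2} \left(-2\right) + U\right) = 3 \cdot 14 \left(- 14 U^{2} + U\right) = 3 \cdot 14 \left(U - 14 U^{2}\right) = 3 \left(- 196 U^{2} + 14 U\right) = - 588 U^{2} + 42 U$)
$\frac{1}{v{\left(-10 \right)} - -3024} = \frac{1}{42 \left(-10\right) \left(1 - -140\right) - -3024} = \frac{1}{42 \left(-10\right) \left(1 + 140\right) + 3024} = \frac{1}{42 \left(-10\right) 141 + 3024} = \frac{1}{-59220 + 3024} = \frac{1}{-56196} = - \frac{1}{56196}$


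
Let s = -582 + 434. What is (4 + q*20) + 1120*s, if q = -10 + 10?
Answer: -165756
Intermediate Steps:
q = 0
s = -148
(4 + q*20) + 1120*s = (4 + 0*20) + 1120*(-148) = (4 + 0) - 165760 = 4 - 165760 = -165756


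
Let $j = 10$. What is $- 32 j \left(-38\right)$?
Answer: $12160$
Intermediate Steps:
$- 32 j \left(-38\right) = \left(-32\right) 10 \left(-38\right) = \left(-320\right) \left(-38\right) = 12160$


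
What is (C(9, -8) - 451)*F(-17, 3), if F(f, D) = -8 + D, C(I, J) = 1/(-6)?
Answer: 13535/6 ≈ 2255.8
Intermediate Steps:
C(I, J) = -⅙
(C(9, -8) - 451)*F(-17, 3) = (-⅙ - 451)*(-8 + 3) = -2707/6*(-5) = 13535/6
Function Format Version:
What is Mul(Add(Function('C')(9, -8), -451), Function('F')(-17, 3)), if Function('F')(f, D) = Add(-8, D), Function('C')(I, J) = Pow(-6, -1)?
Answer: Rational(13535, 6) ≈ 2255.8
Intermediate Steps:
Function('C')(I, J) = Rational(-1, 6)
Mul(Add(Function('C')(9, -8), -451), Function('F')(-17, 3)) = Mul(Add(Rational(-1, 6), -451), Add(-8, 3)) = Mul(Rational(-2707, 6), -5) = Rational(13535, 6)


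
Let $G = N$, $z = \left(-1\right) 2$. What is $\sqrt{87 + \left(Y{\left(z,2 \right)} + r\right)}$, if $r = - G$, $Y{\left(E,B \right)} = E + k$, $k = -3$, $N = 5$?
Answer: $\sqrt{77} \approx 8.775$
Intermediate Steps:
$z = -2$
$Y{\left(E,B \right)} = -3 + E$ ($Y{\left(E,B \right)} = E - 3 = -3 + E$)
$G = 5$
$r = -5$ ($r = \left(-1\right) 5 = -5$)
$\sqrt{87 + \left(Y{\left(z,2 \right)} + r\right)} = \sqrt{87 - 10} = \sqrt{77}$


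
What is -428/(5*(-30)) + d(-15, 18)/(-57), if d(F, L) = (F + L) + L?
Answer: 3541/1425 ≈ 2.4849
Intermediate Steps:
d(F, L) = F + 2*L
-428/(5*(-30)) + d(-15, 18)/(-57) = -428/(5*(-30)) + (-15 + 2*18)/(-57) = -428/(-150) + (-15 + 36)*(-1/57) = -428*(-1/150) + 21*(-1/57) = 214/75 - 7/19 = 3541/1425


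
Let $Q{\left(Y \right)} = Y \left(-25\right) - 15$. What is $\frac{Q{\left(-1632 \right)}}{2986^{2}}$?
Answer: $\frac{40785}{8916196} \approx 0.0045743$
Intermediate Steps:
$Q{\left(Y \right)} = -15 - 25 Y$ ($Q{\left(Y \right)} = - 25 Y - 15 = -15 - 25 Y$)
$\frac{Q{\left(-1632 \right)}}{2986^{2}} = \frac{-15 - -40800}{2986^{2}} = \frac{-15 + 40800}{8916196} = 40785 \cdot \frac{1}{8916196} = \frac{40785}{8916196}$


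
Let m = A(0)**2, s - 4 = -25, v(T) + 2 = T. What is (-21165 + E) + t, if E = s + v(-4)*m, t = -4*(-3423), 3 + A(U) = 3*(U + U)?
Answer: -7548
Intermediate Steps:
v(T) = -2 + T
s = -21 (s = 4 - 25 = -21)
A(U) = -3 + 6*U (A(U) = -3 + 3*(U + U) = -3 + 3*(2*U) = -3 + 6*U)
m = 9 (m = (-3 + 6*0)**2 = (-3 + 0)**2 = (-3)**2 = 9)
t = 13692
E = -75 (E = -21 + (-2 - 4)*9 = -21 - 6*9 = -21 - 54 = -75)
(-21165 + E) + t = (-21165 - 75) + 13692 = -21240 + 13692 = -7548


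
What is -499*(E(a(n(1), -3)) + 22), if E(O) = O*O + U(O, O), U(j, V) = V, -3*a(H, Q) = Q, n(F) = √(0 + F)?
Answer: -11976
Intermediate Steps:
n(F) = √F
a(H, Q) = -Q/3
E(O) = O + O² (E(O) = O*O + O = O² + O = O + O²)
-499*(E(a(n(1), -3)) + 22) = -499*((-⅓*(-3))*(1 - ⅓*(-3)) + 22) = -499*(1*(1 + 1) + 22) = -499*(1*2 + 22) = -499*(2 + 22) = -499*24 = -11976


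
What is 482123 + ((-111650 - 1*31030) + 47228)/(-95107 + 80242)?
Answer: 7166853847/14865 ≈ 4.8213e+5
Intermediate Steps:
482123 + ((-111650 - 1*31030) + 47228)/(-95107 + 80242) = 482123 + ((-111650 - 31030) + 47228)/(-14865) = 482123 + (-142680 + 47228)*(-1/14865) = 482123 - 95452*(-1/14865) = 482123 + 95452/14865 = 7166853847/14865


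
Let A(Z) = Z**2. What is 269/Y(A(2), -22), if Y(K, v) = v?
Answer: -269/22 ≈ -12.227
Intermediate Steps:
269/Y(A(2), -22) = 269/(-22) = 269*(-1/22) = -269/22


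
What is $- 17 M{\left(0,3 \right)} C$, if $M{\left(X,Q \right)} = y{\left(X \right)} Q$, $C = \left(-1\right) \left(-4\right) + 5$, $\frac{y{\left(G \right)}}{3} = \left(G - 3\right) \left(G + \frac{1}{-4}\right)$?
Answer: $- \frac{4131}{4} \approx -1032.8$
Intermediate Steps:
$y{\left(G \right)} = 3 \left(-3 + G\right) \left(- \frac{1}{4} + G\right)$ ($y{\left(G \right)} = 3 \left(G - 3\right) \left(G + \frac{1}{-4}\right) = 3 \left(-3 + G\right) \left(G - \frac{1}{4}\right) = 3 \left(-3 + G\right) \left(- \frac{1}{4} + G\right)$)
$C = 9$ ($C = 4 + 5 = 9$)
$M{\left(X,Q \right)} = Q \left(\frac{9}{4} + 3 X^{2} - \frac{39 X}{4}\right)$ ($M{\left(X,Q \right)} = \left(\frac{9}{4} + 3 X^{2} - \frac{39 X}{4}\right) Q = Q \left(\frac{9}{4} + 3 X^{2} - \frac{39 X}{4}\right)$)
$- 17 M{\left(0,3 \right)} C = - 17 \cdot \frac{3}{4} \cdot 3 \left(3 - 0 + 4 \cdot 0^{2}\right) 9 = - 17 \cdot \frac{3}{4} \cdot 3 \left(3 + 0 + 4 \cdot 0\right) 9 = - 17 \cdot \frac{3}{4} \cdot 3 \left(3 + 0 + 0\right) 9 = - 17 \cdot \frac{3}{4} \cdot 3 \cdot 3 \cdot 9 = \left(-17\right) \frac{27}{4} \cdot 9 = \left(- \frac{459}{4}\right) 9 = - \frac{4131}{4}$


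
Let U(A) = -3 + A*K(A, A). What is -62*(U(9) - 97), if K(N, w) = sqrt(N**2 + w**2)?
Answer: 6200 - 5022*sqrt(2) ≈ -902.18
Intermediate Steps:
U(A) = -3 + A*sqrt(2)*sqrt(A**2) (U(A) = -3 + A*sqrt(A**2 + A**2) = -3 + A*sqrt(2*A**2) = -3 + A*(sqrt(2)*sqrt(A**2)) = -3 + A*sqrt(2)*sqrt(A**2))
-62*(U(9) - 97) = -62*((-3 + 9*sqrt(2)*sqrt(9**2)) - 97) = -62*((-3 + 9*sqrt(2)*sqrt(81)) - 97) = -62*((-3 + 9*sqrt(2)*9) - 97) = -62*((-3 + 81*sqrt(2)) - 97) = -62*(-100 + 81*sqrt(2)) = 6200 - 5022*sqrt(2)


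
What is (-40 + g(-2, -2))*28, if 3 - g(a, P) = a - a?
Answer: -1036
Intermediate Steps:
g(a, P) = 3 (g(a, P) = 3 - (a - a) = 3 - 1*0 = 3 + 0 = 3)
(-40 + g(-2, -2))*28 = (-40 + 3)*28 = -37*28 = -1036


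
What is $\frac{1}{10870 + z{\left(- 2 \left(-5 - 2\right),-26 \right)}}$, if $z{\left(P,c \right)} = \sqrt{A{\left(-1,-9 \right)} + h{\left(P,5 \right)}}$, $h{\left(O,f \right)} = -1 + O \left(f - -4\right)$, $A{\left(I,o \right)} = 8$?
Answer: $\frac{10870}{118156767} - \frac{\sqrt{133}}{118156767} \approx 9.1899 \cdot 10^{-5}$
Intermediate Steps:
$h{\left(O,f \right)} = -1 + O \left(4 + f\right)$ ($h{\left(O,f \right)} = -1 + O \left(f + 4\right) = -1 + O \left(4 + f\right)$)
$z{\left(P,c \right)} = \sqrt{7 + 9 P}$ ($z{\left(P,c \right)} = \sqrt{8 + \left(-1 + 4 P + P 5\right)} = \sqrt{8 + \left(-1 + 4 P + 5 P\right)} = \sqrt{8 + \left(-1 + 9 P\right)} = \sqrt{7 + 9 P}$)
$\frac{1}{10870 + z{\left(- 2 \left(-5 - 2\right),-26 \right)}} = \frac{1}{10870 + \sqrt{7 + 9 \left(- 2 \left(-5 - 2\right)\right)}} = \frac{1}{10870 + \sqrt{7 + 9 \left(\left(-2\right) \left(-7\right)\right)}} = \frac{1}{10870 + \sqrt{7 + 9 \cdot 14}} = \frac{1}{10870 + \sqrt{7 + 126}} = \frac{1}{10870 + \sqrt{133}}$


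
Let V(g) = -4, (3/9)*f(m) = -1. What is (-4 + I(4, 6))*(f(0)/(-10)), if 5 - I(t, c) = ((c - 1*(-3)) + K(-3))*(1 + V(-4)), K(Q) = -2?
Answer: 33/5 ≈ 6.6000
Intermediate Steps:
f(m) = -3 (f(m) = 3*(-1) = -3)
I(t, c) = 8 + 3*c (I(t, c) = 5 - ((c - 1*(-3)) - 2)*(1 - 4) = 5 - ((c + 3) - 2)*(-3) = 5 - ((3 + c) - 2)*(-3) = 5 - (1 + c)*(-3) = 5 - (-3 - 3*c) = 5 + (3 + 3*c) = 8 + 3*c)
(-4 + I(4, 6))*(f(0)/(-10)) = (-4 + (8 + 3*6))*(-3/(-10)) = (-4 + (8 + 18))*(-3*(-⅒)) = (-4 + 26)*(3/10) = 22*(3/10) = 33/5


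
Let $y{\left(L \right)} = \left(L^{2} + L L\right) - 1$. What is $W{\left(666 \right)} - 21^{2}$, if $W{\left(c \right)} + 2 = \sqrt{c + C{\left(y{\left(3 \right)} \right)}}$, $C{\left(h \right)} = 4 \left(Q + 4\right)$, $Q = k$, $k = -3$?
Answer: $-443 + \sqrt{670} \approx -417.12$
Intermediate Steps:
$Q = -3$
$y{\left(L \right)} = -1 + 2 L^{2}$ ($y{\left(L \right)} = \left(L^{2} + L^{2}\right) - 1 = 2 L^{2} - 1 = -1 + 2 L^{2}$)
$C{\left(h \right)} = 4$ ($C{\left(h \right)} = 4 \left(-3 + 4\right) = 4 \cdot 1 = 4$)
$W{\left(c \right)} = -2 + \sqrt{4 + c}$ ($W{\left(c \right)} = -2 + \sqrt{c + 4} = -2 + \sqrt{4 + c}$)
$W{\left(666 \right)} - 21^{2} = \left(-2 + \sqrt{4 + 666}\right) - 21^{2} = \left(-2 + \sqrt{670}\right) - 441 = -443 + \sqrt{670}$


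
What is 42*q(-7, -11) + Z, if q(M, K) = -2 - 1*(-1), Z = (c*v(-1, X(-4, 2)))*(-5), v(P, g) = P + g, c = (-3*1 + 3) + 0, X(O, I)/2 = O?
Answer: -42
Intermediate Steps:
X(O, I) = 2*O
c = 0 (c = (-3 + 3) + 0 = 0 + 0 = 0)
Z = 0 (Z = (0*(-1 + 2*(-4)))*(-5) = (0*(-1 - 8))*(-5) = (0*(-9))*(-5) = 0*(-5) = 0)
q(M, K) = -1 (q(M, K) = -2 + 1 = -1)
42*q(-7, -11) + Z = 42*(-1) + 0 = -42 + 0 = -42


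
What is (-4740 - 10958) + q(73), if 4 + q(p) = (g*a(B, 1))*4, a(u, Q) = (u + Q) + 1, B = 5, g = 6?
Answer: -15534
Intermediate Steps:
a(u, Q) = 1 + Q + u (a(u, Q) = (Q + u) + 1 = 1 + Q + u)
q(p) = 164 (q(p) = -4 + (6*(1 + 1 + 5))*4 = -4 + (6*7)*4 = -4 + 42*4 = -4 + 168 = 164)
(-4740 - 10958) + q(73) = (-4740 - 10958) + 164 = -15698 + 164 = -15534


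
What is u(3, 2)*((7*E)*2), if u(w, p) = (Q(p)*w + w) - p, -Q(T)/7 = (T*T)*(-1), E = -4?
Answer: -4760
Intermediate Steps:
Q(T) = 7*T**2 (Q(T) = -7*T*T*(-1) = -7*T**2*(-1) = -(-7)*T**2 = 7*T**2)
u(w, p) = w - p + 7*w*p**2 (u(w, p) = ((7*p**2)*w + w) - p = (7*w*p**2 + w) - p = (w + 7*w*p**2) - p = w - p + 7*w*p**2)
u(3, 2)*((7*E)*2) = (3 - 1*2 + 7*3*2**2)*((7*(-4))*2) = (3 - 2 + 7*3*4)*(-28*2) = (3 - 2 + 84)*(-56) = 85*(-56) = -4760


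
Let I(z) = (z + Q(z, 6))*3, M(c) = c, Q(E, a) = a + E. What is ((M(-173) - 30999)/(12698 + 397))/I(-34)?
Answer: 15586/1217835 ≈ 0.012798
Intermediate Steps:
Q(E, a) = E + a
I(z) = 18 + 6*z (I(z) = (z + (z + 6))*3 = (z + (6 + z))*3 = (6 + 2*z)*3 = 18 + 6*z)
((M(-173) - 30999)/(12698 + 397))/I(-34) = ((-173 - 30999)/(12698 + 397))/(18 + 6*(-34)) = (-31172/13095)/(18 - 204) = -31172*1/13095/(-186) = -31172/13095*(-1/186) = 15586/1217835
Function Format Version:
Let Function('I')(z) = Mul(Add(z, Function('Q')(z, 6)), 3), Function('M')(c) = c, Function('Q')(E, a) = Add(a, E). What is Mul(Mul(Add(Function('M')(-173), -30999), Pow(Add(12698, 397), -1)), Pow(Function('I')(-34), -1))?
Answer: Rational(15586, 1217835) ≈ 0.012798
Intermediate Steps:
Function('Q')(E, a) = Add(E, a)
Function('I')(z) = Add(18, Mul(6, z)) (Function('I')(z) = Mul(Add(z, Add(z, 6)), 3) = Mul(Add(z, Add(6, z)), 3) = Mul(Add(6, Mul(2, z)), 3) = Add(18, Mul(6, z)))
Mul(Mul(Add(Function('M')(-173), -30999), Pow(Add(12698, 397), -1)), Pow(Function('I')(-34), -1)) = Mul(Mul(Add(-173, -30999), Pow(Add(12698, 397), -1)), Pow(Add(18, Mul(6, -34)), -1)) = Mul(Mul(-31172, Pow(13095, -1)), Pow(Add(18, -204), -1)) = Mul(Mul(-31172, Rational(1, 13095)), Pow(-186, -1)) = Mul(Rational(-31172, 13095), Rational(-1, 186)) = Rational(15586, 1217835)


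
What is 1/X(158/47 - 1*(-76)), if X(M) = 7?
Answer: ⅐ ≈ 0.14286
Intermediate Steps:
1/X(158/47 - 1*(-76)) = 1/7 = ⅐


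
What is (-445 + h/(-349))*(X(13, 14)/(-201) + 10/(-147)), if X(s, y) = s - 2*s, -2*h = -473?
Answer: 3421913/2291534 ≈ 1.4933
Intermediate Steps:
h = 473/2 (h = -½*(-473) = 473/2 ≈ 236.50)
X(s, y) = -s
(-445 + h/(-349))*(X(13, 14)/(-201) + 10/(-147)) = (-445 + (473/2)/(-349))*(-1*13/(-201) + 10/(-147)) = (-445 + (473/2)*(-1/349))*(-13*(-1/201) + 10*(-1/147)) = (-445 - 473/698)*(13/201 - 10/147) = -311083/698*(-11/3283) = 3421913/2291534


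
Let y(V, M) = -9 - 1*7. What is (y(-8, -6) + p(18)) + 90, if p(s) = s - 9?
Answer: 83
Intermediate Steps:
y(V, M) = -16 (y(V, M) = -9 - 7 = -16)
p(s) = -9 + s
(y(-8, -6) + p(18)) + 90 = (-16 + (-9 + 18)) + 90 = (-16 + 9) + 90 = -7 + 90 = 83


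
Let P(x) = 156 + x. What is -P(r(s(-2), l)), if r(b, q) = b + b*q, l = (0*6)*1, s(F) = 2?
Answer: -158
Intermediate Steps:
l = 0 (l = 0*1 = 0)
-P(r(s(-2), l)) = -(156 + 2*(1 + 0)) = -(156 + 2*1) = -(156 + 2) = -1*158 = -158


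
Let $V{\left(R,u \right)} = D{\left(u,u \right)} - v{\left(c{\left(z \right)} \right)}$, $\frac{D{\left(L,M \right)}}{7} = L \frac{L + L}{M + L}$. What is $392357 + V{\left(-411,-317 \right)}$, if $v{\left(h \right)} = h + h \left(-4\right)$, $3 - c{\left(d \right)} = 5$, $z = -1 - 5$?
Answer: $390132$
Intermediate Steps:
$D{\left(L,M \right)} = \frac{14 L^{2}}{L + M}$ ($D{\left(L,M \right)} = 7 L \frac{L + L}{M + L} = 7 L \frac{2 L}{L + M} = 7 \frac{2 L^{2}}{L + M} = \frac{14 L^{2}}{L + M}$)
$z = -6$
$c{\left(d \right)} = -2$ ($c{\left(d \right)} = 3 - 5 = -2$)
$v{\left(h \right)} = - 3 h$ ($v{\left(h \right)} = h - 4 h = - 3 h$)
$V{\left(R,u \right)} = -6 + 7 u$ ($V{\left(R,u \right)} = \frac{14 u^{2}}{u + u} - \left(-3\right) \left(-2\right) = \frac{14 u^{2}}{2 u} - 6 = 14 u^{2} \frac{1}{2 u} - 6 = 7 u - 6 = -6 + 7 u$)
$392357 + V{\left(-411,-317 \right)} = 392357 + \left(-6 + 7 \left(-317\right)\right) = 392357 - 2225 = 390132$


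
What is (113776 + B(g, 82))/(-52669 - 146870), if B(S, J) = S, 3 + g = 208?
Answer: -113981/199539 ≈ -0.57122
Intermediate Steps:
g = 205 (g = -3 + 208 = 205)
(113776 + B(g, 82))/(-52669 - 146870) = (113776 + 205)/(-52669 - 146870) = 113981/(-199539) = 113981*(-1/199539) = -113981/199539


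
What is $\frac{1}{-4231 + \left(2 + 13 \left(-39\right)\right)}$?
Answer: $- \frac{1}{4736} \approx -0.00021115$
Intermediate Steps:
$\frac{1}{-4231 + \left(2 + 13 \left(-39\right)\right)} = \frac{1}{-4231 + \left(2 - 507\right)} = \frac{1}{-4231 - 505} = \frac{1}{-4736} = - \frac{1}{4736}$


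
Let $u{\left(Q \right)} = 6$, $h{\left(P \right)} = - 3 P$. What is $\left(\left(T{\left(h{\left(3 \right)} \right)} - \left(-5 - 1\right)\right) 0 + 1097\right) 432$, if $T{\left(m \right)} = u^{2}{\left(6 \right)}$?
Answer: $473904$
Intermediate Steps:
$T{\left(m \right)} = 36$ ($T{\left(m \right)} = 6^{2} = 36$)
$\left(\left(T{\left(h{\left(3 \right)} \right)} - \left(-5 - 1\right)\right) 0 + 1097\right) 432 = \left(\left(36 - \left(-5 - 1\right)\right) 0 + 1097\right) 432 = \left(\left(36 - -6\right) 0 + 1097\right) 432 = \left(\left(36 + 6\right) 0 + 1097\right) 432 = \left(42 \cdot 0 + 1097\right) 432 = \left(0 + 1097\right) 432 = 1097 \cdot 432 = 473904$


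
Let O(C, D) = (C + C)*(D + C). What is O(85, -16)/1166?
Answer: 5865/583 ≈ 10.060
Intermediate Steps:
O(C, D) = 2*C*(C + D) (O(C, D) = (2*C)*(C + D) = 2*C*(C + D))
O(85, -16)/1166 = (2*85*(85 - 16))/1166 = (2*85*69)*(1/1166) = 11730*(1/1166) = 5865/583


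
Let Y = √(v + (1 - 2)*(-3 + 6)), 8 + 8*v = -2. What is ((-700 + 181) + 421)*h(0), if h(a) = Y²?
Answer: 833/2 ≈ 416.50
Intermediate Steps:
v = -5/4 (v = -1 + (⅛)*(-2) = -1 - ¼ = -5/4 ≈ -1.2500)
Y = I*√17/2 (Y = √(-5/4 + (1 - 2)*(-3 + 6)) = √(-5/4 - 1*3) = √(-5/4 - 3) = √(-17/4) = I*√17/2 ≈ 2.0616*I)
h(a) = -17/4 (h(a) = (I*√17/2)² = -17/4)
((-700 + 181) + 421)*h(0) = ((-700 + 181) + 421)*(-17/4) = (-519 + 421)*(-17/4) = -98*(-17/4) = 833/2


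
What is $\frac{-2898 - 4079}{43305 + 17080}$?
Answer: $- \frac{6977}{60385} \approx -0.11554$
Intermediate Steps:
$\frac{-2898 - 4079}{43305 + 17080} = - \frac{6977}{60385}$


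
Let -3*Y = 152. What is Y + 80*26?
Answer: 6088/3 ≈ 2029.3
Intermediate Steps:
Y = -152/3 (Y = -1/3*152 = -152/3 ≈ -50.667)
Y + 80*26 = -152/3 + 80*26 = -152/3 + 2080 = 6088/3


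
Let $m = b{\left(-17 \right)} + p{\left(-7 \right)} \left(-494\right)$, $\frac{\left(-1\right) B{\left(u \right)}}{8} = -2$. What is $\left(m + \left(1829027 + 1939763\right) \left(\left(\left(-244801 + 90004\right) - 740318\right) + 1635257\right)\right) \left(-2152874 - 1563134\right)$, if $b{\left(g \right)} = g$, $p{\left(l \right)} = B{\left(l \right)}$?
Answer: $-10365580464640526072$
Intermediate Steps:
$B{\left(u \right)} = 16$ ($B{\left(u \right)} = \left(-8\right) \left(-2\right) = 16$)
$p{\left(l \right)} = 16$
$m = -7921$ ($m = -17 + 16 \left(-494\right) = -17 - 7904 = -7921$)
$\left(m + \left(1829027 + 1939763\right) \left(\left(\left(-244801 + 90004\right) - 740318\right) + 1635257\right)\right) \left(-2152874 - 1563134\right) = \left(-7921 + \left(1829027 + 1939763\right) \left(\left(\left(-244801 + 90004\right) - 740318\right) + 1635257\right)\right) \left(-2152874 - 1563134\right) = \left(-7921 + 3768790 \left(\left(-154797 - 740318\right) + 1635257\right)\right) \left(-3716008\right) = \left(-7921 + 3768790 \left(-895115 + 1635257\right)\right) \left(-3716008\right) = \left(-7921 + 3768790 \cdot 740142\right) \left(-3716008\right) = \left(-7921 + 2789439768180\right) \left(-3716008\right) = 2789439760259 \left(-3716008\right) = -10365580464640526072$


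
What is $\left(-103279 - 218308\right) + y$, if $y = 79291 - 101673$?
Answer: $-343969$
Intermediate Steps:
$y = -22382$
$\left(-103279 - 218308\right) + y = \left(-103279 - 218308\right) - 22382 = -321587 - 22382 = -343969$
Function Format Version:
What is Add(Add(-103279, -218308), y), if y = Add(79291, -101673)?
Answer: -343969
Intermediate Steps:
y = -22382
Add(Add(-103279, -218308), y) = Add(Add(-103279, -218308), -22382) = Add(-321587, -22382) = -343969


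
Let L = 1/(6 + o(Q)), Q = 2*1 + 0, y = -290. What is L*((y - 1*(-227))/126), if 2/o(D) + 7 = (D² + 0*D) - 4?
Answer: -7/80 ≈ -0.087500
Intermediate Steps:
Q = 2 (Q = 2 + 0 = 2)
o(D) = 2/(-11 + D²) (o(D) = 2/(-7 + ((D² + 0*D) - 4)) = 2/(-7 + ((D² + 0) - 4)) = 2/(-7 + (D² - 4)) = 2/(-7 + (-4 + D²)) = 2/(-11 + D²))
L = 7/40 (L = 1/(6 + 2/(-11 + 2²)) = 1/(6 + 2/(-11 + 4)) = 1/(6 + 2/(-7)) = 1/(6 + 2*(-⅐)) = 1/(6 - 2/7) = 1/(40/7) = 7/40 ≈ 0.17500)
L*((y - 1*(-227))/126) = 7*((-290 - 1*(-227))/126)/40 = 7*((-290 + 227)*(1/126))/40 = 7*(-63*1/126)/40 = (7/40)*(-½) = -7/80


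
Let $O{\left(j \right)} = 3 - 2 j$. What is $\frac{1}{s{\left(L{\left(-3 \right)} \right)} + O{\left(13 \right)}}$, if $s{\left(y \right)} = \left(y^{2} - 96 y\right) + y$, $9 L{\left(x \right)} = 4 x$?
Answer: $\frac{9}{949} \approx 0.0094837$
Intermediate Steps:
$L{\left(x \right)} = \frac{4 x}{9}$
$s{\left(y \right)} = y^{2} - 95 y$
$\frac{1}{s{\left(L{\left(-3 \right)} \right)} + O{\left(13 \right)}} = \frac{1}{\frac{4}{9} \left(-3\right) \left(-95 + \frac{4}{9} \left(-3\right)\right) + \left(3 - 26\right)} = \frac{1}{- \frac{4 \left(-95 - \frac{4}{3}\right)}{3} + \left(3 - 26\right)} = \frac{1}{\left(- \frac{4}{3}\right) \left(- \frac{289}{3}\right) - 23} = \frac{1}{\frac{1156}{9} - 23} = \frac{1}{\frac{949}{9}} = \frac{9}{949}$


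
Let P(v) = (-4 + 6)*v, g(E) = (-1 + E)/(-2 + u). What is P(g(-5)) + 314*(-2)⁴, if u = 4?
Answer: 5018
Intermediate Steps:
g(E) = -½ + E/2 (g(E) = (-1 + E)/(-2 + 4) = (-1 + E)/2 = (-1 + E)*(½) = -½ + E/2)
P(v) = 2*v
P(g(-5)) + 314*(-2)⁴ = 2*(-½ + (½)*(-5)) + 314*(-2)⁴ = 2*(-½ - 5/2) + 314*16 = 2*(-3) + 5024 = -6 + 5024 = 5018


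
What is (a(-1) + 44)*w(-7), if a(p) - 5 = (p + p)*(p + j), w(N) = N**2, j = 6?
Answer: 1911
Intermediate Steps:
a(p) = 5 + 2*p*(6 + p) (a(p) = 5 + (p + p)*(p + 6) = 5 + (2*p)*(6 + p) = 5 + 2*p*(6 + p))
(a(-1) + 44)*w(-7) = ((5 + 2*(-1)**2 + 12*(-1)) + 44)*(-7)**2 = ((5 + 2*1 - 12) + 44)*49 = ((5 + 2 - 12) + 44)*49 = (-5 + 44)*49 = 39*49 = 1911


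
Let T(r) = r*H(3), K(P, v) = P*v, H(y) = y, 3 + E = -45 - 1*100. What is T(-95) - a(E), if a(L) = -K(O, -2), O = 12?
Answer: -309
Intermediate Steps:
E = -148 (E = -3 + (-45 - 1*100) = -3 + (-45 - 100) = -3 - 145 = -148)
T(r) = 3*r (T(r) = r*3 = 3*r)
a(L) = 24 (a(L) = -12*(-2) = -1*(-24) = 24)
T(-95) - a(E) = 3*(-95) - 1*24 = -285 - 24 = -309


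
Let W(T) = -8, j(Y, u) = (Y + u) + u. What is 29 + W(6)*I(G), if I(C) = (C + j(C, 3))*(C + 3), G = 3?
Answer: -547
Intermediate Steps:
j(Y, u) = Y + 2*u
I(C) = (3 + C)*(6 + 2*C) (I(C) = (C + (C + 2*3))*(C + 3) = (C + (C + 6))*(3 + C) = (C + (6 + C))*(3 + C) = (6 + 2*C)*(3 + C) = (3 + C)*(6 + 2*C))
29 + W(6)*I(G) = 29 - 8*(18 + 2*3² + 12*3) = 29 - 8*(18 + 2*9 + 36) = 29 - 8*(18 + 18 + 36) = 29 - 8*72 = 29 - 576 = -547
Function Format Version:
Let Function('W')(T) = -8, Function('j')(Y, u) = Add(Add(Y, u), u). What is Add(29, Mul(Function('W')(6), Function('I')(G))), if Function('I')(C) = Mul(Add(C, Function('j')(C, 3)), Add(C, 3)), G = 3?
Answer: -547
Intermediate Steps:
Function('j')(Y, u) = Add(Y, Mul(2, u))
Function('I')(C) = Mul(Add(3, C), Add(6, Mul(2, C))) (Function('I')(C) = Mul(Add(C, Add(C, Mul(2, 3))), Add(C, 3)) = Mul(Add(C, Add(C, 6)), Add(3, C)) = Mul(Add(C, Add(6, C)), Add(3, C)) = Mul(Add(6, Mul(2, C)), Add(3, C)) = Mul(Add(3, C), Add(6, Mul(2, C))))
Add(29, Mul(Function('W')(6), Function('I')(G))) = Add(29, Mul(-8, Add(18, Mul(2, Pow(3, 2)), Mul(12, 3)))) = Add(29, Mul(-8, Add(18, Mul(2, 9), 36))) = Add(29, Mul(-8, Add(18, 18, 36))) = Add(29, Mul(-8, 72)) = Add(29, -576) = -547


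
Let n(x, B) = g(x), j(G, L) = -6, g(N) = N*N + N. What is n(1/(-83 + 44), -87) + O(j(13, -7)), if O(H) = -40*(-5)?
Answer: 304162/1521 ≈ 199.98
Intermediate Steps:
g(N) = N + N² (g(N) = N² + N = N + N²)
O(H) = 200
n(x, B) = x*(1 + x)
n(1/(-83 + 44), -87) + O(j(13, -7)) = (1 + 1/(-83 + 44))/(-83 + 44) + 200 = (1 + 1/(-39))/(-39) + 200 = -(1 - 1/39)/39 + 200 = -1/39*38/39 + 200 = -38/1521 + 200 = 304162/1521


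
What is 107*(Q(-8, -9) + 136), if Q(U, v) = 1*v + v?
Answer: 12626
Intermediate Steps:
Q(U, v) = 2*v (Q(U, v) = v + v = 2*v)
107*(Q(-8, -9) + 136) = 107*(2*(-9) + 136) = 107*(-18 + 136) = 107*118 = 12626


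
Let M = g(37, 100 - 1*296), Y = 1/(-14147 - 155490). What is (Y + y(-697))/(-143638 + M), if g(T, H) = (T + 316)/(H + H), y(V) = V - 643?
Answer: 89106923752/9551657089013 ≈ 0.0093289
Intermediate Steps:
y(V) = -643 + V
Y = -1/169637 (Y = 1/(-169637) = -1/169637 ≈ -5.8949e-6)
g(T, H) = (316 + T)/(2*H) (g(T, H) = (316 + T)/((2*H)) = (316 + T)*(1/(2*H)) = (316 + T)/(2*H))
M = -353/392 (M = (316 + 37)/(2*(100 - 1*296)) = (½)*353/(100 - 296) = (½)*353/(-196) = (½)*(-1/196)*353 = -353/392 ≈ -0.90051)
(Y + y(-697))/(-143638 + M) = (-1/169637 + (-643 - 697))/(-143638 - 353/392) = (-1/169637 - 1340)/(-56306449/392) = -227313581/169637*(-392/56306449) = 89106923752/9551657089013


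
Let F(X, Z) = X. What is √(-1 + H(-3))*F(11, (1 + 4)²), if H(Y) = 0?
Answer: 11*I ≈ 11.0*I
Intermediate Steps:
√(-1 + H(-3))*F(11, (1 + 4)²) = √(-1 + 0)*11 = √(-1)*11 = I*11 = 11*I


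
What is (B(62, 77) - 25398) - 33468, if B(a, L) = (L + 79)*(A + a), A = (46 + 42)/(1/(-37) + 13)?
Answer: -240679/5 ≈ -48136.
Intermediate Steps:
A = 407/60 (A = 88/(-1/37 + 13) = 88/(480/37) = 88*(37/480) = 407/60 ≈ 6.7833)
B(a, L) = (79 + L)*(407/60 + a) (B(a, L) = (L + 79)*(407/60 + a) = (79 + L)*(407/60 + a))
(B(62, 77) - 25398) - 33468 = ((32153/60 + 79*62 + (407/60)*77 + 77*62) - 25398) - 33468 = ((32153/60 + 4898 + 31339/60 + 4774) - 25398) - 33468 = (53651/5 - 25398) - 33468 = -73339/5 - 33468 = -240679/5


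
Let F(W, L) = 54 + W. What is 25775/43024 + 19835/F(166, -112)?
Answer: 42952577/473264 ≈ 90.758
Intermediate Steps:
25775/43024 + 19835/F(166, -112) = 25775/43024 + 19835/(54 + 166) = 25775*(1/43024) + 19835/220 = 25775/43024 + 19835*(1/220) = 25775/43024 + 3967/44 = 42952577/473264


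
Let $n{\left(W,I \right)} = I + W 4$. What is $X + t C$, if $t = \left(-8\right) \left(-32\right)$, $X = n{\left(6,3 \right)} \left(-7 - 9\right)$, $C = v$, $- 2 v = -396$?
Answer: $50256$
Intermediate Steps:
$v = 198$ ($v = \left(- \frac{1}{2}\right) \left(-396\right) = 198$)
$n{\left(W,I \right)} = I + 4 W$
$C = 198$
$X = -432$ ($X = \left(3 + 4 \cdot 6\right) \left(-7 - 9\right) = \left(3 + 24\right) \left(-16\right) = 27 \left(-16\right) = -432$)
$t = 256$
$X + t C = -432 + 256 \cdot 198 = -432 + 50688 = 50256$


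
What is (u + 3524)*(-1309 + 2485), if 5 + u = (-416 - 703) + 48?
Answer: 2878848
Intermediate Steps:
u = -1076 (u = -5 + ((-416 - 703) + 48) = -5 + (-1119 + 48) = -5 - 1071 = -1076)
(u + 3524)*(-1309 + 2485) = (-1076 + 3524)*(-1309 + 2485) = 2448*1176 = 2878848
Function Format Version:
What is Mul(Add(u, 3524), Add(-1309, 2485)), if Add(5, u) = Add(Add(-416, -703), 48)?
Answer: 2878848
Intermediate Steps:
u = -1076 (u = Add(-5, Add(Add(-416, -703), 48)) = Add(-5, Add(-1119, 48)) = Add(-5, -1071) = -1076)
Mul(Add(u, 3524), Add(-1309, 2485)) = Mul(Add(-1076, 3524), Add(-1309, 2485)) = Mul(2448, 1176) = 2878848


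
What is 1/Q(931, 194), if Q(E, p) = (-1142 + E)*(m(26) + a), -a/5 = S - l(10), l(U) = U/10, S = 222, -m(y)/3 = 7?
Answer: 1/237586 ≈ 4.2090e-6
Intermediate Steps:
m(y) = -21 (m(y) = -3*7 = -21)
l(U) = U/10 (l(U) = U*(⅒) = U/10)
a = -1105 (a = -5*(222 - 10/10) = -5*(222 - 1*1) = -5*(222 - 1) = -5*221 = -1105)
Q(E, p) = 1285892 - 1126*E (Q(E, p) = (-1142 + E)*(-21 - 1105) = (-1142 + E)*(-1126) = 1285892 - 1126*E)
1/Q(931, 194) = 1/(1285892 - 1126*931) = 1/(1285892 - 1048306) = 1/237586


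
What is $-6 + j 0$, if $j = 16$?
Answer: $-6$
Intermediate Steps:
$-6 + j 0 = -6 + 16 \cdot 0 = -6 + 0 = -6$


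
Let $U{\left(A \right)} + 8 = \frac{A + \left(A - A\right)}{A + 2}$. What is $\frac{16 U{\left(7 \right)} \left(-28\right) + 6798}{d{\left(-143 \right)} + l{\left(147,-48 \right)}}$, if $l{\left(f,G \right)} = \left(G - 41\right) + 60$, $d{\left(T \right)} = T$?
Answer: $- \frac{45151}{774} \approx -58.335$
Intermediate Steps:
$U{\left(A \right)} = -8 + \frac{A}{2 + A}$ ($U{\left(A \right)} = -8 + \frac{A + \left(A - A\right)}{A + 2} = -8 + \frac{A + 0}{2 + A} = -8 + \frac{A}{2 + A}$)
$l{\left(f,G \right)} = 19 + G$ ($l{\left(f,G \right)} = \left(-41 + G\right) + 60 = 19 + G$)
$\frac{16 U{\left(7 \right)} \left(-28\right) + 6798}{d{\left(-143 \right)} + l{\left(147,-48 \right)}} = \frac{16 \frac{-16 - 49}{2 + 7} \left(-28\right) + 6798}{-143 + \left(19 - 48\right)} = \frac{16 \frac{-16 - 49}{9} \left(-28\right) + 6798}{-143 - 29} = \frac{16 \cdot \frac{1}{9} \left(-65\right) \left(-28\right) + 6798}{-172} = \left(16 \left(- \frac{65}{9}\right) \left(-28\right) + 6798\right) \left(- \frac{1}{172}\right) = \left(\left(- \frac{1040}{9}\right) \left(-28\right) + 6798\right) \left(- \frac{1}{172}\right) = \left(\frac{29120}{9} + 6798\right) \left(- \frac{1}{172}\right) = \frac{90302}{9} \left(- \frac{1}{172}\right) = - \frac{45151}{774}$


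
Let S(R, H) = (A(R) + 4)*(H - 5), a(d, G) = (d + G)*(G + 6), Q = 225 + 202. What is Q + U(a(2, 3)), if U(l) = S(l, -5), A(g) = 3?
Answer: 357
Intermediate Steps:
Q = 427
a(d, G) = (6 + G)*(G + d) (a(d, G) = (G + d)*(6 + G) = (6 + G)*(G + d))
S(R, H) = -35 + 7*H (S(R, H) = (3 + 4)*(H - 5) = 7*(-5 + H) = -35 + 7*H)
U(l) = -70 (U(l) = -35 + 7*(-5) = -35 - 35 = -70)
Q + U(a(2, 3)) = 427 - 70 = 357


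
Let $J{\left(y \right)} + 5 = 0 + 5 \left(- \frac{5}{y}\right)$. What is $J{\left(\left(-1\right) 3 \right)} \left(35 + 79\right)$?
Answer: $380$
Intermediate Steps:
$J{\left(y \right)} = -5 - \frac{25}{y}$ ($J{\left(y \right)} = -5 + \left(0 + 5 \left(- \frac{5}{y}\right)\right) = -5 + \left(0 - \frac{25}{y}\right) = -5 - \frac{25}{y}$)
$J{\left(\left(-1\right) 3 \right)} \left(35 + 79\right) = \left(-5 - \frac{25}{\left(-1\right) 3}\right) \left(35 + 79\right) = \left(-5 - \frac{25}{-3}\right) 114 = \left(-5 - - \frac{25}{3}\right) 114 = \left(-5 + \frac{25}{3}\right) 114 = \frac{10}{3} \cdot 114 = 380$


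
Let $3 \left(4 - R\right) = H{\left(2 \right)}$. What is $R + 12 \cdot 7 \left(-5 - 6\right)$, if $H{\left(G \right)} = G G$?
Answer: $- \frac{2764}{3} \approx -921.33$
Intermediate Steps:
$H{\left(G \right)} = G^{2}$
$R = \frac{8}{3}$ ($R = 4 - \frac{2^{2}}{3} = 4 - \frac{4}{3} = \frac{8}{3} \approx 2.6667$)
$R + 12 \cdot 7 \left(-5 - 6\right) = \frac{8}{3} + 12 \cdot 7 \left(-5 - 6\right) = \frac{8}{3} + 12 \cdot 7 \left(-11\right) = \frac{8}{3} + 12 \left(-77\right) = \frac{8}{3} - 924 = - \frac{2764}{3}$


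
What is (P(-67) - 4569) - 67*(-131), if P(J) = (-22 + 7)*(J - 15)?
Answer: 5438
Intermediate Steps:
P(J) = 225 - 15*J (P(J) = -15*(-15 + J) = 225 - 15*J)
(P(-67) - 4569) - 67*(-131) = ((225 - 15*(-67)) - 4569) - 67*(-131) = ((225 + 1005) - 4569) + 8777 = (1230 - 4569) + 8777 = -3339 + 8777 = 5438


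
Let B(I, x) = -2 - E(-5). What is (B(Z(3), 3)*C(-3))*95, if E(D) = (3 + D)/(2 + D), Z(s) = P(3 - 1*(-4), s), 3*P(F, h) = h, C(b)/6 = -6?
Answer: 9120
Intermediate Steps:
C(b) = -36 (C(b) = 6*(-6) = -36)
P(F, h) = h/3
Z(s) = s/3
E(D) = (3 + D)/(2 + D)
B(I, x) = -8/3 (B(I, x) = -2 - (3 - 5)/(2 - 5) = -2 - (-2)/(-3) = -2 - (-1)*(-2)/3 = -2 - 1*⅔ = -2 - ⅔ = -8/3)
(B(Z(3), 3)*C(-3))*95 = -8/3*(-36)*95 = 96*95 = 9120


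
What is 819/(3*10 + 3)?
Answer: 273/11 ≈ 24.818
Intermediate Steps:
819/(3*10 + 3) = 819/(30 + 3) = 819/33 = 819*(1/33) = 273/11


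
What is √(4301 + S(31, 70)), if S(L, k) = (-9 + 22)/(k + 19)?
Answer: √34069378/89 ≈ 65.583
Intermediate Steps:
S(L, k) = 13/(19 + k)
√(4301 + S(31, 70)) = √(4301 + 13/(19 + 70)) = √(4301 + 13/89) = √(382802/89) = √34069378/89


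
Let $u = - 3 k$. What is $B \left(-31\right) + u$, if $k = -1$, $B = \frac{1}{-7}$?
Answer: $\frac{52}{7} \approx 7.4286$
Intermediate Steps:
$B = - \frac{1}{7} \approx -0.14286$
$u = 3$ ($u = \left(-3\right) \left(-1\right) = 3$)
$B \left(-31\right) + u = \left(- \frac{1}{7}\right) \left(-31\right) + 3 = \frac{31}{7} + 3 = \frac{52}{7}$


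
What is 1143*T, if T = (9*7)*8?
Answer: 576072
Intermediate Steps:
T = 504 (T = 63*8 = 504)
1143*T = 1143*504 = 576072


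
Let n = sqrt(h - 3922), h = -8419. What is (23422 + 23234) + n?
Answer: 46656 + I*sqrt(12341) ≈ 46656.0 + 111.09*I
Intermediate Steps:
n = I*sqrt(12341) (n = sqrt(-8419 - 3922) = sqrt(-12341) = I*sqrt(12341) ≈ 111.09*I)
(23422 + 23234) + n = (23422 + 23234) + I*sqrt(12341) = 46656 + I*sqrt(12341)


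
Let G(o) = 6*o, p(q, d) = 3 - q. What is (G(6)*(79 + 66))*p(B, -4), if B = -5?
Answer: 41760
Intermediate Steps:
(G(6)*(79 + 66))*p(B, -4) = ((6*6)*(79 + 66))*(3 - 1*(-5)) = (36*145)*(3 + 5) = 5220*8 = 41760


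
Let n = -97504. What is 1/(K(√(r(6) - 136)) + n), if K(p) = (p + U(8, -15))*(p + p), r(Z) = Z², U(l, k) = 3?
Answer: -1357/132584378 - 5*I/795506268 ≈ -1.0235e-5 - 6.2853e-9*I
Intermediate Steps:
K(p) = 2*p*(3 + p) (K(p) = (p + 3)*(p + p) = (3 + p)*(2*p) = 2*p*(3 + p))
1/(K(√(r(6) - 136)) + n) = 1/(2*√(6² - 136)*(3 + √(6² - 136)) - 97504) = 1/(2*√(36 - 136)*(3 + √(36 - 136)) - 97504) = 1/(2*√(-100)*(3 + √(-100)) - 97504) = 1/(2*(10*I)*(3 + 10*I) - 97504) = 1/(20*I*(3 + 10*I) - 97504) = 1/(-97504 + 20*I*(3 + 10*I))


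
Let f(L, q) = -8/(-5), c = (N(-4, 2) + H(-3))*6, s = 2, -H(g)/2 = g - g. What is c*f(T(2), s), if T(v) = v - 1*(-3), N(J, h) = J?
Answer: -192/5 ≈ -38.400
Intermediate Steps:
H(g) = 0 (H(g) = -2*(g - g) = -2*0 = 0)
T(v) = 3 + v (T(v) = v + 3 = 3 + v)
c = -24 (c = (-4 + 0)*6 = -4*6 = -24)
f(L, q) = 8/5 (f(L, q) = -8*(-1/5) = 8/5)
c*f(T(2), s) = -24*8/5 = -192/5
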